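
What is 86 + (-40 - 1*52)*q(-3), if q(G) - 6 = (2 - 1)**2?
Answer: -558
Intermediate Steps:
q(G) = 7 (q(G) = 6 + (2 - 1)**2 = 6 + 1**2 = 6 + 1 = 7)
86 + (-40 - 1*52)*q(-3) = 86 + (-40 - 1*52)*7 = 86 + (-40 - 52)*7 = 86 - 92*7 = 86 - 644 = -558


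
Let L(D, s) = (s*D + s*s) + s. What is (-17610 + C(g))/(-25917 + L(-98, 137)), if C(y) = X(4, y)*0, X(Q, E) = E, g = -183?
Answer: 17610/20437 ≈ 0.86167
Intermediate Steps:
L(D, s) = s + s² + D*s (L(D, s) = (D*s + s²) + s = (s² + D*s) + s = s + s² + D*s)
C(y) = 0 (C(y) = y*0 = 0)
(-17610 + C(g))/(-25917 + L(-98, 137)) = (-17610 + 0)/(-25917 + 137*(1 - 98 + 137)) = -17610/(-25917 + 137*40) = -17610/(-25917 + 5480) = -17610/(-20437) = -17610*(-1/20437) = 17610/20437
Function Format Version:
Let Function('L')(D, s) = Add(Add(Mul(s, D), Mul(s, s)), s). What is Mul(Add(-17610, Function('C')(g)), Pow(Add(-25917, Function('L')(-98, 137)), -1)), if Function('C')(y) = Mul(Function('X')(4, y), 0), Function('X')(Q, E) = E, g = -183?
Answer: Rational(17610, 20437) ≈ 0.86167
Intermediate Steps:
Function('L')(D, s) = Add(s, Pow(s, 2), Mul(D, s)) (Function('L')(D, s) = Add(Add(Mul(D, s), Pow(s, 2)), s) = Add(Add(Pow(s, 2), Mul(D, s)), s) = Add(s, Pow(s, 2), Mul(D, s)))
Function('C')(y) = 0 (Function('C')(y) = Mul(y, 0) = 0)
Mul(Add(-17610, Function('C')(g)), Pow(Add(-25917, Function('L')(-98, 137)), -1)) = Mul(Add(-17610, 0), Pow(Add(-25917, Mul(137, Add(1, -98, 137))), -1)) = Mul(-17610, Pow(Add(-25917, Mul(137, 40)), -1)) = Mul(-17610, Pow(Add(-25917, 5480), -1)) = Mul(-17610, Pow(-20437, -1)) = Mul(-17610, Rational(-1, 20437)) = Rational(17610, 20437)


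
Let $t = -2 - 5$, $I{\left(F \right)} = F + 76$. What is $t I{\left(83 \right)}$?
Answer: $-1113$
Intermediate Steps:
$I{\left(F \right)} = 76 + F$
$t = -7$
$t I{\left(83 \right)} = - 7 \left(76 + 83\right) = \left(-7\right) 159 = -1113$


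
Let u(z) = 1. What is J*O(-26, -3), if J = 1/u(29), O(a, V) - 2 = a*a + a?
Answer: 652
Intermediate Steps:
O(a, V) = 2 + a + a**2 (O(a, V) = 2 + (a*a + a) = 2 + (a**2 + a) = 2 + (a + a**2) = 2 + a + a**2)
J = 1 (J = 1/1 = 1)
J*O(-26, -3) = 1*(2 - 26 + (-26)**2) = 1*(2 - 26 + 676) = 1*652 = 652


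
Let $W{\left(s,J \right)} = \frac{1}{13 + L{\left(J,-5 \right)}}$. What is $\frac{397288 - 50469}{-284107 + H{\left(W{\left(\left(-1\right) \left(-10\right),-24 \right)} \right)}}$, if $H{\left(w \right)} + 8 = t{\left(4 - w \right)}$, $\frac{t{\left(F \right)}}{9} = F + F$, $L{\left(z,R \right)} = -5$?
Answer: $- \frac{1387276}{1136181} \approx -1.221$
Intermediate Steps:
$t{\left(F \right)} = 18 F$ ($t{\left(F \right)} = 9 \left(F + F\right) = 9 \cdot 2 F = 18 F$)
$W{\left(s,J \right)} = \frac{1}{8}$ ($W{\left(s,J \right)} = \frac{1}{13 - 5} = \frac{1}{8}$)
$H{\left(w \right)} = 64 - 18 w$ ($H{\left(w \right)} = -8 + 18 \left(4 - w\right) = -8 - \left(-72 + 18 w\right) = 64 - 18 w$)
$\frac{397288 - 50469}{-284107 + H{\left(W{\left(\left(-1\right) \left(-10\right),-24 \right)} \right)}} = \frac{397288 - 50469}{-284107 + \left(64 - \frac{9}{4}\right)} = \frac{346819}{-284107 + \left(64 - \frac{9}{4}\right)} = \frac{346819}{-284107 + \frac{247}{4}} = \frac{346819}{- \frac{1136181}{4}} = 346819 \left(- \frac{4}{1136181}\right) = - \frac{1387276}{1136181}$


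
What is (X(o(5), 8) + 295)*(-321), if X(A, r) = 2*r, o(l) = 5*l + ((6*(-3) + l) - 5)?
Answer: -99831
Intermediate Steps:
o(l) = -23 + 6*l (o(l) = 5*l + ((-18 + l) - 5) = 5*l + (-23 + l) = -23 + 6*l)
(X(o(5), 8) + 295)*(-321) = (2*8 + 295)*(-321) = (16 + 295)*(-321) = 311*(-321) = -99831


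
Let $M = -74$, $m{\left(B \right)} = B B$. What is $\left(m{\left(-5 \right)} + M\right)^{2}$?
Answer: $2401$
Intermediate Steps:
$m{\left(B \right)} = B^{2}$
$\left(m{\left(-5 \right)} + M\right)^{2} = \left(\left(-5\right)^{2} - 74\right)^{2} = \left(25 - 74\right)^{2} = \left(-49\right)^{2} = 2401$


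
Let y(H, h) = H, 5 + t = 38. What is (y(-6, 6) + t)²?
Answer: 729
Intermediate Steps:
t = 33 (t = -5 + 38 = 33)
(y(-6, 6) + t)² = (-6 + 33)² = 27² = 729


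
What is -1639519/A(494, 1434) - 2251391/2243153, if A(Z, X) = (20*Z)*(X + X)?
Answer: -67472747116847/63561624503520 ≈ -1.0615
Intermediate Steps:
A(Z, X) = 40*X*Z (A(Z, X) = (20*Z)*(2*X) = 40*X*Z)
-1639519/A(494, 1434) - 2251391/2243153 = -1639519/(40*1434*494) - 2251391/2243153 = -1639519/28335840 - 2251391*1/2243153 = -1639519*1/28335840 - 2251391/2243153 = -1639519/28335840 - 2251391/2243153 = -67472747116847/63561624503520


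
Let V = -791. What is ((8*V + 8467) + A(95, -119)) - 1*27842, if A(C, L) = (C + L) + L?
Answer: -25846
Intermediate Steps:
A(C, L) = C + 2*L
((8*V + 8467) + A(95, -119)) - 1*27842 = ((8*(-791) + 8467) + (95 + 2*(-119))) - 1*27842 = ((-6328 + 8467) + (95 - 238)) - 27842 = (2139 - 143) - 27842 = 1996 - 27842 = -25846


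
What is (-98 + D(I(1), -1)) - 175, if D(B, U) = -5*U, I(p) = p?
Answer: -268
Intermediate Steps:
(-98 + D(I(1), -1)) - 175 = (-98 - 5*(-1)) - 175 = (-98 + 5) - 175 = -93 - 175 = -268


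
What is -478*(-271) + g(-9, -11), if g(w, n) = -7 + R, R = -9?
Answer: 129522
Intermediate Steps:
g(w, n) = -16 (g(w, n) = -7 - 9 = -16)
-478*(-271) + g(-9, -11) = -478*(-271) - 16 = 129538 - 16 = 129522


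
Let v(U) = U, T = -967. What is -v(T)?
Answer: 967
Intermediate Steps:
-v(T) = -1*(-967) = 967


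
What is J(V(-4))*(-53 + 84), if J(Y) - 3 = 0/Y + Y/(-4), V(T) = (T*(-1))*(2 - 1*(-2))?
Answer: -31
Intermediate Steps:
V(T) = -4*T (V(T) = (-T)*(2 + 2) = -T*4 = -4*T)
J(Y) = 3 - Y/4 (J(Y) = 3 + (0/Y + Y/(-4)) = 3 + (0 + Y*(-¼)) = 3 + (0 - Y/4) = 3 - Y/4)
J(V(-4))*(-53 + 84) = (3 - (-1)*(-4))*(-53 + 84) = (3 - ¼*16)*31 = (3 - 4)*31 = -1*31 = -31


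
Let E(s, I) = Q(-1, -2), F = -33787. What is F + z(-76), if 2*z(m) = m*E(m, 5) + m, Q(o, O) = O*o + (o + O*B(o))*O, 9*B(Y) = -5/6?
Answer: -916999/27 ≈ -33963.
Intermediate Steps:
B(Y) = -5/54 (B(Y) = (-5/6)/9 = (-5*1/6)/9 = (1/9)*(-5/6) = -5/54)
Q(o, O) = O*o + O*(o - 5*O/54) (Q(o, O) = O*o + (o + O*(-5/54))*O = O*o + (o - 5*O/54)*O = O*o + O*(o - 5*O/54))
E(s, I) = 98/27 (E(s, I) = (1/54)*(-2)*(-5*(-2) + 108*(-1)) = (1/54)*(-2)*(10 - 108) = (1/54)*(-2)*(-98) = 98/27)
z(m) = 125*m/54 (z(m) = (m*(98/27) + m)/2 = (98*m/27 + m)/2 = (125*m/27)/2 = 125*m/54)
F + z(-76) = -33787 + (125/54)*(-76) = -33787 - 4750/27 = -916999/27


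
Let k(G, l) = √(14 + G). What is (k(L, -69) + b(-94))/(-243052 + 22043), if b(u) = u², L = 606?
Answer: -8836/221009 - 2*√155/221009 ≈ -0.040093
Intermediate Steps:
(k(L, -69) + b(-94))/(-243052 + 22043) = (√(14 + 606) + (-94)²)/(-243052 + 22043) = (√620 + 8836)/(-221009) = (2*√155 + 8836)*(-1/221009) = (8836 + 2*√155)*(-1/221009) = -8836/221009 - 2*√155/221009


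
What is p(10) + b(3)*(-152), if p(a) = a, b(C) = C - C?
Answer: 10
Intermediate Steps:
b(C) = 0
p(10) + b(3)*(-152) = 10 + 0*(-152) = 10 + 0 = 10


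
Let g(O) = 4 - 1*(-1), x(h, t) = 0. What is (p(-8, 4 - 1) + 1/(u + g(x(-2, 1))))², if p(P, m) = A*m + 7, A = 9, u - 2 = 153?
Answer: 29604481/25600 ≈ 1156.4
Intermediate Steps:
u = 155 (u = 2 + 153 = 155)
g(O) = 5 (g(O) = 4 + 1 = 5)
p(P, m) = 7 + 9*m (p(P, m) = 9*m + 7 = 7 + 9*m)
(p(-8, 4 - 1) + 1/(u + g(x(-2, 1))))² = ((7 + 9*(4 - 1)) + 1/(155 + 5))² = ((7 + 9*3) + 1/160)² = ((7 + 27) + 1/160)² = (34 + 1/160)² = (5441/160)² = 29604481/25600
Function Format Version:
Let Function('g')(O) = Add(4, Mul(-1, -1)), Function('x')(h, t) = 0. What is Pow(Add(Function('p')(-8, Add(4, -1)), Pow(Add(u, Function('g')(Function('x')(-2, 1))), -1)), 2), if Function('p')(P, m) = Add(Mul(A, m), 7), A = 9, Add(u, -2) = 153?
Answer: Rational(29604481, 25600) ≈ 1156.4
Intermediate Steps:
u = 155 (u = Add(2, 153) = 155)
Function('g')(O) = 5 (Function('g')(O) = Add(4, 1) = 5)
Function('p')(P, m) = Add(7, Mul(9, m)) (Function('p')(P, m) = Add(Mul(9, m), 7) = Add(7, Mul(9, m)))
Pow(Add(Function('p')(-8, Add(4, -1)), Pow(Add(u, Function('g')(Function('x')(-2, 1))), -1)), 2) = Pow(Add(Add(7, Mul(9, Add(4, -1))), Pow(Add(155, 5), -1)), 2) = Pow(Add(Add(7, Mul(9, 3)), Pow(160, -1)), 2) = Pow(Add(Add(7, 27), Rational(1, 160)), 2) = Pow(Add(34, Rational(1, 160)), 2) = Pow(Rational(5441, 160), 2) = Rational(29604481, 25600)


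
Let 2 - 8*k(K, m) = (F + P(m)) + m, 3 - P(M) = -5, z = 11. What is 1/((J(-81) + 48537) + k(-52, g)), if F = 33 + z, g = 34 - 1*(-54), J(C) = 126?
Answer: 4/194583 ≈ 2.0557e-5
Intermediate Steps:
P(M) = 8 (P(M) = 3 - 1*(-5) = 3 + 5 = 8)
g = 88 (g = 34 + 54 = 88)
F = 44 (F = 33 + 11 = 44)
k(K, m) = -25/4 - m/8 (k(K, m) = ¼ - ((44 + 8) + m)/8 = ¼ - (52 + m)/8 = ¼ + (-13/2 - m/8) = -25/4 - m/8)
1/((J(-81) + 48537) + k(-52, g)) = 1/((126 + 48537) + (-25/4 - ⅛*88)) = 1/(48663 + (-25/4 - 11)) = 1/(48663 - 69/4) = 1/(194583/4) = 4/194583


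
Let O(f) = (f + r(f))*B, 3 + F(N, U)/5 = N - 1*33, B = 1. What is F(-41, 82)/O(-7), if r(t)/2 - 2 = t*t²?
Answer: 385/689 ≈ 0.55878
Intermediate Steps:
r(t) = 4 + 2*t³ (r(t) = 4 + 2*(t*t²) = 4 + 2*t³)
F(N, U) = -180 + 5*N (F(N, U) = -15 + 5*(N - 1*33) = -15 + 5*(N - 33) = -15 + 5*(-33 + N) = -15 + (-165 + 5*N) = -180 + 5*N)
O(f) = 4 + f + 2*f³ (O(f) = (f + (4 + 2*f³))*1 = (4 + f + 2*f³)*1 = 4 + f + 2*f³)
F(-41, 82)/O(-7) = (-180 + 5*(-41))/(4 - 7 + 2*(-7)³) = (-180 - 205)/(4 - 7 + 2*(-343)) = -385/(4 - 7 - 686) = -385/(-689) = -385*(-1/689) = 385/689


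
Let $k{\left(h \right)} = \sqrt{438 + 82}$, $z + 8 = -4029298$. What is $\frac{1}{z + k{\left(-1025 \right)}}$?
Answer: $- \frac{2014653}{8117653420558} - \frac{\sqrt{130}}{8117653420558} \approx -2.4818 \cdot 10^{-7}$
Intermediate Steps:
$z = -4029306$ ($z = -8 - 4029298 = -4029306$)
$k{\left(h \right)} = 2 \sqrt{130}$ ($k{\left(h \right)} = \sqrt{520} = 2 \sqrt{130}$)
$\frac{1}{z + k{\left(-1025 \right)}} = \frac{1}{-4029306 + 2 \sqrt{130}}$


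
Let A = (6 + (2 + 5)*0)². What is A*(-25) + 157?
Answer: -743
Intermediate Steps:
A = 36 (A = (6 + 7*0)² = (6 + 0)² = 6² = 36)
A*(-25) + 157 = 36*(-25) + 157 = -900 + 157 = -743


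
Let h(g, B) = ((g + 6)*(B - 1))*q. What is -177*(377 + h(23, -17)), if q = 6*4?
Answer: 2150727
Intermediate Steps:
q = 24
h(g, B) = 24*(-1 + B)*(6 + g) (h(g, B) = ((g + 6)*(B - 1))*24 = ((6 + g)*(-1 + B))*24 = ((-1 + B)*(6 + g))*24 = 24*(-1 + B)*(6 + g))
-177*(377 + h(23, -17)) = -177*(377 + (-144 - 24*23 + 144*(-17) + 24*(-17)*23)) = -177*(377 + (-144 - 552 - 2448 - 9384)) = -177*(377 - 12528) = -177*(-12151) = 2150727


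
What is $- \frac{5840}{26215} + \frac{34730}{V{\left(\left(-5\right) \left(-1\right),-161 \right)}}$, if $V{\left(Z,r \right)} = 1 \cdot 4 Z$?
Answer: $\frac{18206603}{10486} \approx 1736.3$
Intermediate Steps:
$V{\left(Z,r \right)} = 4 Z$
$- \frac{5840}{26215} + \frac{34730}{V{\left(\left(-5\right) \left(-1\right),-161 \right)}} = - \frac{5840}{26215} + \frac{34730}{4 \left(\left(-5\right) \left(-1\right)\right)} = \left(-5840\right) \frac{1}{26215} + \frac{34730}{4 \cdot 5} = - \frac{1168}{5243} + \frac{34730}{20} = - \frac{1168}{5243} + 34730 \cdot \frac{1}{20} = - \frac{1168}{5243} + \frac{3473}{2} = \frac{18206603}{10486}$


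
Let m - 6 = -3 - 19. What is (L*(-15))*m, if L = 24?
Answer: 5760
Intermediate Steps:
m = -16 (m = 6 + (-3 - 19) = 6 - 22 = -16)
(L*(-15))*m = (24*(-15))*(-16) = -360*(-16) = 5760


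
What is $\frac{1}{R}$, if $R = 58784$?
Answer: $\frac{1}{58784} \approx 1.7011 \cdot 10^{-5}$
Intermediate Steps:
$\frac{1}{R} = \frac{1}{58784}$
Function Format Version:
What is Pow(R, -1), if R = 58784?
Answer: Rational(1, 58784) ≈ 1.7011e-5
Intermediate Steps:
Pow(R, -1) = Pow(58784, -1) = Rational(1, 58784)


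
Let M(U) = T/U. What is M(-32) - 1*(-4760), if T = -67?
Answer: 152387/32 ≈ 4762.1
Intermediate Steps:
M(U) = -67/U
M(-32) - 1*(-4760) = -67/(-32) - 1*(-4760) = -67*(-1/32) + 4760 = 67/32 + 4760 = 152387/32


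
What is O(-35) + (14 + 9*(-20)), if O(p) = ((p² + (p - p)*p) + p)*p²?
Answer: 1457584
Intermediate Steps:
O(p) = p²*(p + p²) (O(p) = ((p² + 0*p) + p)*p² = ((p² + 0) + p)*p² = (p² + p)*p² = (p + p²)*p² = p²*(p + p²))
O(-35) + (14 + 9*(-20)) = (-35)³*(1 - 35) + (14 + 9*(-20)) = -42875*(-34) + (14 - 180) = 1457750 - 166 = 1457584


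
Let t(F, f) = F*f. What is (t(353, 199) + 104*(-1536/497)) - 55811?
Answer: 7014948/497 ≈ 14115.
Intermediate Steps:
(t(353, 199) + 104*(-1536/497)) - 55811 = (353*199 + 104*(-1536/497)) - 55811 = (70247 + 104*(-1536*1/497)) - 55811 = (70247 + 104*(-1536/497)) - 55811 = (70247 - 159744/497) - 55811 = 34753015/497 - 55811 = 7014948/497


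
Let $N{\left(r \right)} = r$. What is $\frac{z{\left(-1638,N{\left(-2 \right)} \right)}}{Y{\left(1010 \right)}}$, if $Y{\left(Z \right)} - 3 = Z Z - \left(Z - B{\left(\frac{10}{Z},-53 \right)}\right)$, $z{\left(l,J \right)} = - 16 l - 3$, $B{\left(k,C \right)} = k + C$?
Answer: $\frac{2646705}{102923041} \approx 0.025715$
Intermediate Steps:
$B{\left(k,C \right)} = C + k$
$z{\left(l,J \right)} = -3 - 16 l$
$Y{\left(Z \right)} = -50 + Z^{2} - Z + \frac{10}{Z}$ ($Y{\left(Z \right)} = 3 - \left(53 + Z - \frac{10}{Z} - Z Z\right) = 3 - \left(53 + Z - Z^{2} - \frac{10}{Z}\right) = 3 + \left(-53 + Z^{2} - Z + \frac{10}{Z}\right) = -50 + Z^{2} - Z + \frac{10}{Z}$)
$\frac{z{\left(-1638,N{\left(-2 \right)} \right)}}{Y{\left(1010 \right)}} = \frac{-3 - -26208}{-50 + 1010^{2} - 1010 + \frac{10}{1010}} = \frac{-3 + 26208}{-50 + 1020100 - 1010 + 10 \cdot \frac{1}{1010}} = \frac{26205}{-50 + 1020100 - 1010 + \frac{1}{101}} = \frac{26205}{\frac{102923041}{101}} = 26205 \cdot \frac{101}{102923041} = \frac{2646705}{102923041}$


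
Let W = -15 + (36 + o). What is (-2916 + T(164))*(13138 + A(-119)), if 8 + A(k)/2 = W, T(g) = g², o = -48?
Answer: 313370640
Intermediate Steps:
W = -27 (W = -15 + (36 - 48) = -15 - 12 = -27)
A(k) = -70 (A(k) = -16 + 2*(-27) = -16 - 54 = -70)
(-2916 + T(164))*(13138 + A(-119)) = (-2916 + 164²)*(13138 - 70) = (-2916 + 26896)*13068 = 23980*13068 = 313370640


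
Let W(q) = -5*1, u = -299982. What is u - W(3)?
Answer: -299977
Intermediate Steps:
W(q) = -5
u - W(3) = -299982 - 1*(-5) = -299982 + 5 = -299977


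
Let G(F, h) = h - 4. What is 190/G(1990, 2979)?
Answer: 38/595 ≈ 0.063866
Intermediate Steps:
G(F, h) = -4 + h
190/G(1990, 2979) = 190/(-4 + 2979) = 190/2975 = 190*(1/2975) = 38/595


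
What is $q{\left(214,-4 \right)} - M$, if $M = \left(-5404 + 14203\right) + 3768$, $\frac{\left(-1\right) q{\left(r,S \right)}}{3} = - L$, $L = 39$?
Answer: $-12450$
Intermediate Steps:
$q{\left(r,S \right)} = 117$ ($q{\left(r,S \right)} = - 3 \left(\left(-1\right) 39\right) = \left(-3\right) \left(-39\right) = 117$)
$M = 12567$ ($M = 8799 + 3768 = 12567$)
$q{\left(214,-4 \right)} - M = 117 - 12567 = -12450$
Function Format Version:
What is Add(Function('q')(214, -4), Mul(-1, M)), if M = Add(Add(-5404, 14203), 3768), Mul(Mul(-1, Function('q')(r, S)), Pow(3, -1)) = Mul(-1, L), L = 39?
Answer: -12450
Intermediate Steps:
Function('q')(r, S) = 117 (Function('q')(r, S) = Mul(-3, Mul(-1, 39)) = Mul(-3, -39) = 117)
M = 12567 (M = Add(8799, 3768) = 12567)
Add(Function('q')(214, -4), Mul(-1, M)) = Add(117, Mul(-1, 12567)) = Add(117, -12567) = -12450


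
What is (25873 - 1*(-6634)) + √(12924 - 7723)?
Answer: 32507 + √5201 ≈ 32579.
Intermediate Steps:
(25873 - 1*(-6634)) + √(12924 - 7723) = (25873 + 6634) + √5201 = 32507 + √5201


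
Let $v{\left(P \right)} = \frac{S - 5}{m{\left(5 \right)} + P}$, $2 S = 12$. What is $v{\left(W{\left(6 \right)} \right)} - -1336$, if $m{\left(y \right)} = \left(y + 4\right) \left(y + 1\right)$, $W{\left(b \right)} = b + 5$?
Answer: $\frac{86841}{65} \approx 1336.0$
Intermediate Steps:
$S = 6$ ($S = \frac{1}{2} \cdot 12 = 6$)
$W{\left(b \right)} = 5 + b$
$m{\left(y \right)} = \left(1 + y\right) \left(4 + y\right)$ ($m{\left(y \right)} = \left(4 + y\right) \left(1 + y\right) = \left(1 + y\right) \left(4 + y\right)$)
$v{\left(P \right)} = \frac{1}{54 + P}$ ($v{\left(P \right)} = \frac{6 - 5}{\left(4 + 5^{2} + 5 \cdot 5\right) + P} = 1 \frac{1}{\left(4 + 25 + 25\right) + P} = 1 \frac{1}{54 + P} = \frac{1}{54 + P}$)
$v{\left(W{\left(6 \right)} \right)} - -1336 = \frac{1}{54 + \left(5 + 6\right)} - -1336 = \frac{1}{54 + 11} + 1336 = \frac{1}{65} + 1336 = \frac{86841}{65}$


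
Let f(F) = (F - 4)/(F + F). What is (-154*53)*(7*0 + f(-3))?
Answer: -28567/3 ≈ -9522.3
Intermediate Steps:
f(F) = (-4 + F)/(2*F) (f(F) = (-4 + F)/((2*F)) = (-4 + F)*(1/(2*F)) = (-4 + F)/(2*F))
(-154*53)*(7*0 + f(-3)) = (-154*53)*(7*0 + (½)*(-4 - 3)/(-3)) = -8162*(0 + (½)*(-⅓)*(-7)) = -8162*(0 + 7/6) = -8162*7/6 = -28567/3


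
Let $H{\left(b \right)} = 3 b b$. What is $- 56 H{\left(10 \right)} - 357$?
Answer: $-17157$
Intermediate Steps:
$H{\left(b \right)} = 3 b^{2}$
$- 56 H{\left(10 \right)} - 357 = - 56 \cdot 3 \cdot 10^{2} - 357 = - 56 \cdot 3 \cdot 100 - 357 = \left(-56\right) 300 - 357 = -16800 - 357 = -17157$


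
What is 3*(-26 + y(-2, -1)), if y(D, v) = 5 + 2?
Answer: -57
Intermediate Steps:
y(D, v) = 7
3*(-26 + y(-2, -1)) = 3*(-26 + 7) = 3*(-19) = -57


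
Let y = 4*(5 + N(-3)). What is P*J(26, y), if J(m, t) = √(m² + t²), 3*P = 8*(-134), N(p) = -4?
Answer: -2144*√173/3 ≈ -9400.0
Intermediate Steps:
P = -1072/3 (P = (8*(-134))/3 = (⅓)*(-1072) = -1072/3 ≈ -357.33)
y = 4 (y = 4*(5 - 4) = 4*1 = 4)
P*J(26, y) = -1072*√(26² + 4²)/3 = -1072*√(676 + 16)/3 = -2144*√173/3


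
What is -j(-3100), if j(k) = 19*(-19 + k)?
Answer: 59261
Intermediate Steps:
j(k) = -361 + 19*k
-j(-3100) = -(-361 + 19*(-3100)) = -(-361 - 58900) = -1*(-59261) = 59261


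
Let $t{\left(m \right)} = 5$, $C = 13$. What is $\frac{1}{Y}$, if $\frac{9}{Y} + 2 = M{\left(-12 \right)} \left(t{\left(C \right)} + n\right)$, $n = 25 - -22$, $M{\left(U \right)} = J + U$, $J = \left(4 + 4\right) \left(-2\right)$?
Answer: $-162$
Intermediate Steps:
$J = -16$ ($J = 8 \left(-2\right) = -16$)
$M{\left(U \right)} = -16 + U$
$n = 47$ ($n = 25 + 22 = 47$)
$Y = - \frac{1}{162}$ ($Y = \frac{9}{-2 + \left(-16 - 12\right) \left(5 + 47\right)} = \frac{9}{-2 - 1456} = \frac{9}{-1458} = 9 \left(- \frac{1}{1458}\right) = - \frac{1}{162} \approx -0.0061728$)
$\frac{1}{Y} = \frac{1}{- \frac{1}{162}} = -162$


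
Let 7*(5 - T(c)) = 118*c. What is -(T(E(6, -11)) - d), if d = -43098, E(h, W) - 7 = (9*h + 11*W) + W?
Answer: -310099/7 ≈ -44300.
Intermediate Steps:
E(h, W) = 7 + 9*h + 12*W (E(h, W) = 7 + ((9*h + 11*W) + W) = 7 + (9*h + 12*W) = 7 + 9*h + 12*W)
T(c) = 5 - 118*c/7
-(T(E(6, -11)) - d) = -((5 - 118*(7 + 9*6 + 12*(-11))/7) - 1*(-43098)) = -((5 - 118*(7 + 54 - 132)/7) + 43098) = -((5 - 118/7*(-71)) + 43098) = -((5 + 8378/7) + 43098) = -(8413/7 + 43098) = -1*310099/7 = -310099/7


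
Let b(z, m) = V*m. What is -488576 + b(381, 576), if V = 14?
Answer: -480512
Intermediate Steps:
b(z, m) = 14*m
-488576 + b(381, 576) = -488576 + 14*576 = -488576 + 8064 = -480512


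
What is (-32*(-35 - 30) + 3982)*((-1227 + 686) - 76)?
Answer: -3740254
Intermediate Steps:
(-32*(-35 - 30) + 3982)*((-1227 + 686) - 76) = (-32*(-65) + 3982)*(-541 - 76) = (2080 + 3982)*(-617) = 6062*(-617) = -3740254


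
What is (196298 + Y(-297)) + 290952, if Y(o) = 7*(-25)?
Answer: 487075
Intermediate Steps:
Y(o) = -175
(196298 + Y(-297)) + 290952 = (196298 - 175) + 290952 = 196123 + 290952 = 487075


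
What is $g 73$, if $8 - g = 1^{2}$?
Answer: $511$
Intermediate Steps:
$g = 7$ ($g = 8 - 1^{2} = 8 - 1 = 7$)
$g 73 = 7 \cdot 73 = 511$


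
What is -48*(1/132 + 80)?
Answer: -42244/11 ≈ -3840.4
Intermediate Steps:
-48*(1/132 + 80) = -48*10561/132 = -42244/11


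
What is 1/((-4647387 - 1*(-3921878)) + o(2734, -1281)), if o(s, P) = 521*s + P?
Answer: 1/697624 ≈ 1.4334e-6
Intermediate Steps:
o(s, P) = P + 521*s
1/((-4647387 - 1*(-3921878)) + o(2734, -1281)) = 1/((-4647387 - 1*(-3921878)) + (-1281 + 521*2734)) = 1/((-4647387 + 3921878) + (-1281 + 1424414)) = 1/(-725509 + 1423133) = 1/697624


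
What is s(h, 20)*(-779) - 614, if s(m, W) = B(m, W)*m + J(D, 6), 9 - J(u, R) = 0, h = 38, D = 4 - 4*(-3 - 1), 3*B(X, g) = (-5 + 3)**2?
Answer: -141283/3 ≈ -47094.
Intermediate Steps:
B(X, g) = 4/3 (B(X, g) = (-5 + 3)**2/3 = (1/3)*(-2)**2 = (1/3)*4 = 4/3)
D = 20 (D = 4 - 4*(-4) = 4 - 1*(-16) = 4 + 16 = 20)
J(u, R) = 9 (J(u, R) = 9 - 1*0 = 9 + 0 = 9)
s(m, W) = 9 + 4*m/3 (s(m, W) = 4*m/3 + 9 = 9 + 4*m/3)
s(h, 20)*(-779) - 614 = (9 + (4/3)*38)*(-779) - 614 = (9 + 152/3)*(-779) - 614 = (179/3)*(-779) - 614 = -139441/3 - 614 = -141283/3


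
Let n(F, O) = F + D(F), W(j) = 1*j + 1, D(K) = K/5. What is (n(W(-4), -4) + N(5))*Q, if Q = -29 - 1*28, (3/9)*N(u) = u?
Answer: -3249/5 ≈ -649.80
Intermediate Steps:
D(K) = K/5 (D(K) = K*(⅕) = K/5)
N(u) = 3*u
W(j) = 1 + j (W(j) = j + 1 = 1 + j)
n(F, O) = 6*F/5 (n(F, O) = F + F/5 = 6*F/5)
Q = -57 (Q = -29 - 28 = -57)
(n(W(-4), -4) + N(5))*Q = (6*(1 - 4)/5 + 3*5)*(-57) = ((6/5)*(-3) + 15)*(-57) = (-18/5 + 15)*(-57) = (57/5)*(-57) = -3249/5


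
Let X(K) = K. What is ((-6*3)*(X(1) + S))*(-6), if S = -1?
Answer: 0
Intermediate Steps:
((-6*3)*(X(1) + S))*(-6) = ((-6*3)*(1 - 1))*(-6) = -18*0*(-6) = 0*(-6) = 0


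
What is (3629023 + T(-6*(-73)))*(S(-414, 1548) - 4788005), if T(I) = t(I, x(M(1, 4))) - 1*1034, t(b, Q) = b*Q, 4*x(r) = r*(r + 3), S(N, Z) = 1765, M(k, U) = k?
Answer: -17366522444480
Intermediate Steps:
x(r) = r*(3 + r)/4 (x(r) = (r*(r + 3))/4 = (r*(3 + r))/4 = r*(3 + r)/4)
t(b, Q) = Q*b
T(I) = -1034 + I (T(I) = ((¼)*1*(3 + 1))*I - 1*1034 = ((¼)*1*4)*I - 1034 = 1*I - 1034 = I - 1034 = -1034 + I)
(3629023 + T(-6*(-73)))*(S(-414, 1548) - 4788005) = (3629023 + (-1034 - 6*(-73)))*(1765 - 4788005) = (3629023 + (-1034 + 438))*(-4786240) = (3629023 - 596)*(-4786240) = 3628427*(-4786240) = -17366522444480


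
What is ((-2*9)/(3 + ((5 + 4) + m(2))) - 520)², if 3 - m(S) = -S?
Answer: 78464164/289 ≈ 2.7150e+5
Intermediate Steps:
m(S) = 3 + S (m(S) = 3 - (-1)*S = 3 + S)
((-2*9)/(3 + ((5 + 4) + m(2))) - 520)² = ((-2*9)/(3 + ((5 + 4) + (3 + 2))) - 520)² = (-18/(3 + (9 + 5)) - 520)² = (-18/(3 + 14) - 520)² = (-18/17 - 520)² = (-8858/17)² = 78464164/289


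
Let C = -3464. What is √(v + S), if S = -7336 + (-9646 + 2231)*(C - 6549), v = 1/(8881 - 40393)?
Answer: √18429960427936746/15756 ≈ 8616.2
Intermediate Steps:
v = -1/31512 (v = 1/(-31512) = -1/31512 ≈ -3.1734e-5)
S = 74239059 (S = -7336 + (-9646 + 2231)*(-3464 - 6549) = -7336 - 7415*(-10013) = -7336 + 74246395 = 74239059)
√(v + S) = √(-1/31512 + 74239059) = √(2339421227207/31512) = √18429960427936746/15756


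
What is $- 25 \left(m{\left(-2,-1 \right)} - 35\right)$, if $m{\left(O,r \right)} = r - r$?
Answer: $875$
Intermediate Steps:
$m{\left(O,r \right)} = 0$
$- 25 \left(m{\left(-2,-1 \right)} - 35\right) = - 25 \left(0 - 35\right) = \left(-25\right) \left(-35\right) = 875$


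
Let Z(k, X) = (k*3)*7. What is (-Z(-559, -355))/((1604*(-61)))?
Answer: -11739/97844 ≈ -0.11998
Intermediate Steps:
Z(k, X) = 21*k (Z(k, X) = (3*k)*7 = 21*k)
(-Z(-559, -355))/((1604*(-61))) = (-21*(-559))/((1604*(-61))) = -1*(-11739)/(-97844) = 11739*(-1/97844) = -11739/97844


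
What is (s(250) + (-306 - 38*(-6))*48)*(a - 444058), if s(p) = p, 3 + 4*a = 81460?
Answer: 2960771925/2 ≈ 1.4804e+9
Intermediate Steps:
a = 81457/4 (a = -¾ + (¼)*81460 = -¾ + 20365 = 81457/4 ≈ 20364.)
(s(250) + (-306 - 38*(-6))*48)*(a - 444058) = (250 + (-306 - 38*(-6))*48)*(81457/4 - 444058) = (250 + (-306 + 228)*48)*(-1694775/4) = (250 - 78*48)*(-1694775/4) = (250 - 3744)*(-1694775/4) = -3494*(-1694775/4) = 2960771925/2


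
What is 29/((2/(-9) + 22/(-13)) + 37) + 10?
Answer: 44443/4105 ≈ 10.827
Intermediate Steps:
29/((2/(-9) + 22/(-13)) + 37) + 10 = 29/((2*(-1/9) + 22*(-1/13)) + 37) + 10 = 29/((-2/9 - 22/13) + 37) + 10 = 29/(-224/117 + 37) + 10 = 29/(4105/117) + 10 = 29*(117/4105) + 10 = 3393/4105 + 10 = 44443/4105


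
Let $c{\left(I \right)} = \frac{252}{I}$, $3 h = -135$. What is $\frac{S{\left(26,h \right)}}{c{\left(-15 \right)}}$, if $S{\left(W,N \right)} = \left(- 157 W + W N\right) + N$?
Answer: $\frac{26485}{84} \approx 315.3$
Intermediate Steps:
$h = -45$ ($h = \frac{1}{3} \left(-135\right) = -45$)
$S{\left(W,N \right)} = N - 157 W + N W$ ($S{\left(W,N \right)} = \left(- 157 W + N W\right) + N = N - 157 W + N W$)
$\frac{S{\left(26,h \right)}}{c{\left(-15 \right)}} = \frac{-45 - 4082 - 1170}{252 \frac{1}{-15}} = \frac{-45 - 4082 - 1170}{252 \left(- \frac{1}{15}\right)} = - \frac{5297}{- \frac{84}{5}} = \left(-5297\right) \left(- \frac{5}{84}\right) = \frac{26485}{84}$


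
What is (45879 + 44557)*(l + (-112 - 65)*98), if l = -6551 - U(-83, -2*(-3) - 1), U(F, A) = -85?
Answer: -2153462032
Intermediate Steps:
l = -6466 (l = -6551 - 1*(-85) = -6551 + 85 = -6466)
(45879 + 44557)*(l + (-112 - 65)*98) = (45879 + 44557)*(-6466 + (-112 - 65)*98) = 90436*(-6466 - 177*98) = 90436*(-6466 - 17346) = 90436*(-23812) = -2153462032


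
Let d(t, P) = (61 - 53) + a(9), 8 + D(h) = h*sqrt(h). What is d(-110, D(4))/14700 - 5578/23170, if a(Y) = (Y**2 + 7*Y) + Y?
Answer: -159727/695100 ≈ -0.22979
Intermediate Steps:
a(Y) = Y**2 + 8*Y
D(h) = -8 + h**(3/2) (D(h) = -8 + h*sqrt(h) = -8 + h**(3/2))
d(t, P) = 161 (d(t, P) = (61 - 53) + 9*(8 + 9) = 8 + 9*17 = 8 + 153 = 161)
d(-110, D(4))/14700 - 5578/23170 = 161/14700 - 5578/23170 = 161*(1/14700) - 5578*1/23170 = 23/2100 - 2789/11585 = -159727/695100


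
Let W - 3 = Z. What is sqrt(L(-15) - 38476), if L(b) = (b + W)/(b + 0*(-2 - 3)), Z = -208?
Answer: 2*I*sqrt(86538)/3 ≈ 196.12*I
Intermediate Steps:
W = -205 (W = 3 - 208 = -205)
L(b) = (-205 + b)/b (L(b) = (b - 205)/(b + 0*(-2 - 3)) = (-205 + b)/(b + 0*(-5)) = (-205 + b)/(b + 0) = (-205 + b)/b)
sqrt(L(-15) - 38476) = sqrt((-205 - 15)/(-15) - 38476) = sqrt(-1/15*(-220) - 38476) = sqrt(44/3 - 38476) = sqrt(-115384/3) = 2*I*sqrt(86538)/3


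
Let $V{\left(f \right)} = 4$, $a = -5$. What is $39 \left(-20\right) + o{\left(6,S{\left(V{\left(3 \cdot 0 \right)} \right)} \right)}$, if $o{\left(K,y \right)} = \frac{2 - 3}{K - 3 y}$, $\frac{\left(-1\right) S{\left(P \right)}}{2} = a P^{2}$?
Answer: $- \frac{369719}{474} \approx -780.0$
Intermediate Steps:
$S{\left(P \right)} = 10 P^{2}$ ($S{\left(P \right)} = - 2 \left(- 5 P^{2}\right) = 10 P^{2}$)
$o{\left(K,y \right)} = - \frac{1}{K - 3 y}$
$39 \left(-20\right) + o{\left(6,S{\left(V{\left(3 \cdot 0 \right)} \right)} \right)} = 39 \left(-20\right) + \frac{1}{\left(-1\right) 6 + 3 \cdot 10 \cdot 4^{2}} = -780 + \frac{1}{-6 + 3 \cdot 10 \cdot 16} = -780 + \frac{1}{-6 + 3 \cdot 160} = -780 + \frac{1}{-6 + 480} = -780 + \frac{1}{474} = - \frac{369719}{474}$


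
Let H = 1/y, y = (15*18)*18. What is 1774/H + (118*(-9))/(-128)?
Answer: 551785491/64 ≈ 8.6216e+6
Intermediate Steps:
y = 4860 (y = 270*18 = 4860)
H = 1/4860 ≈ 0.00020576
1774/H + (118*(-9))/(-128) = 1774/(1/4860) + (118*(-9))/(-128) = 1774*4860 - 1062*(-1/128) = 8621640 + 531/64 = 551785491/64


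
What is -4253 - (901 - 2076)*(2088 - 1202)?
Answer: 1036797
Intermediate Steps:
-4253 - (901 - 2076)*(2088 - 1202) = -4253 - (-1175)*886 = -4253 - 1*(-1041050) = -4253 + 1041050 = 1036797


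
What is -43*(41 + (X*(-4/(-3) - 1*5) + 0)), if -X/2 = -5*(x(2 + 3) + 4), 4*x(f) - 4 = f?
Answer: 48547/6 ≈ 8091.2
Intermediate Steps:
x(f) = 1 + f/4
X = 125/2 (X = -(-10)*((1 + (2 + 3)/4) + 4) = -(-10)*((1 + (¼)*5) + 4) = -(-10)*((1 + 5/4) + 4) = -(-10)*(9/4 + 4) = -(-10)*25/4 = -2*(-125/4) = 125/2 ≈ 62.500)
-43*(41 + (X*(-4/(-3) - 1*5) + 0)) = -43*(41 + (125*(-4/(-3) - 1*5)/2 + 0)) = -43*(41 + (125*(-4*(-⅓) - 5)/2 + 0)) = -43*(41 + (125*(4/3 - 5)/2 + 0)) = -43*(41 + ((125/2)*(-11/3) + 0)) = -43*(41 + (-1375/6 + 0)) = -43*(41 - 1375/6) = -43*(-1129/6) = 48547/6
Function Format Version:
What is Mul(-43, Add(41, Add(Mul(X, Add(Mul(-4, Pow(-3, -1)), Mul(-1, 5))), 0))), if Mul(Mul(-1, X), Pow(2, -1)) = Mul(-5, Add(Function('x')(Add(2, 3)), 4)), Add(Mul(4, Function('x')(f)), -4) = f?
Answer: Rational(48547, 6) ≈ 8091.2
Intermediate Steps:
Function('x')(f) = Add(1, Mul(Rational(1, 4), f))
X = Rational(125, 2) (X = Mul(-2, Mul(-5, Add(Add(1, Mul(Rational(1, 4), Add(2, 3))), 4))) = Mul(-2, Mul(-5, Add(Add(1, Mul(Rational(1, 4), 5)), 4))) = Mul(-2, Mul(-5, Add(Add(1, Rational(5, 4)), 4))) = Mul(-2, Mul(-5, Add(Rational(9, 4), 4))) = Mul(-2, Mul(-5, Rational(25, 4))) = Mul(-2, Rational(-125, 4)) = Rational(125, 2) ≈ 62.500)
Mul(-43, Add(41, Add(Mul(X, Add(Mul(-4, Pow(-3, -1)), Mul(-1, 5))), 0))) = Mul(-43, Add(41, Add(Mul(Rational(125, 2), Add(Mul(-4, Pow(-3, -1)), Mul(-1, 5))), 0))) = Mul(-43, Add(41, Add(Mul(Rational(125, 2), Add(Mul(-4, Rational(-1, 3)), -5)), 0))) = Mul(-43, Add(41, Add(Mul(Rational(125, 2), Add(Rational(4, 3), -5)), 0))) = Mul(-43, Add(41, Add(Mul(Rational(125, 2), Rational(-11, 3)), 0))) = Mul(-43, Add(41, Add(Rational(-1375, 6), 0))) = Mul(-43, Add(41, Rational(-1375, 6))) = Mul(-43, Rational(-1129, 6)) = Rational(48547, 6)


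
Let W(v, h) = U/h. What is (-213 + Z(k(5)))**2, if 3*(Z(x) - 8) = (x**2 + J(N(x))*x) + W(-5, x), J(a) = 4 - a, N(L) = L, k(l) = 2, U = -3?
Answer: 1481089/36 ≈ 41141.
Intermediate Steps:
W(v, h) = -3/h
Z(x) = 8 - 1/x + x**2/3 + x*(4 - x)/3 (Z(x) = 8 + ((x**2 + (4 - x)*x) - 3/x)/3 = 8 + ((x**2 + x*(4 - x)) - 3/x)/3 = 8 + (x**2 - 3/x + x*(4 - x))/3 = 8 + (-1/x + x**2/3 + x*(4 - x)/3) = 8 - 1/x + x**2/3 + x*(4 - x)/3)
(-213 + Z(k(5)))**2 = (-213 + (8 - 1/2 + (4/3)*2))**2 = (-213 + (8 - 1*1/2 + 8/3))**2 = (-213 + (8 - 1/2 + 8/3))**2 = (-213 + 61/6)**2 = (-1217/6)**2 = 1481089/36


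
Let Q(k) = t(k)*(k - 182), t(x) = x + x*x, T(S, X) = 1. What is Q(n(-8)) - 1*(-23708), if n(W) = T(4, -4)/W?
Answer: 12148695/512 ≈ 23728.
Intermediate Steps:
t(x) = x + x²
n(W) = 1/W
Q(k) = k*(1 + k)*(-182 + k) (Q(k) = (k*(1 + k))*(k - 182) = (k*(1 + k))*(-182 + k) = k*(1 + k)*(-182 + k))
Q(n(-8)) - 1*(-23708) = (1 + 1/(-8))*(-182 + 1/(-8))/(-8) - 1*(-23708) = -(1 - ⅛)*(-182 - ⅛)/8 + 23708 = -⅛*7/8*(-1457/8) + 23708 = 10199/512 + 23708 = 12148695/512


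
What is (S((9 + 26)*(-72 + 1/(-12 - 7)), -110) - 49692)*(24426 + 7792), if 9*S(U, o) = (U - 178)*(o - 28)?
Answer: -5077363492/19 ≈ -2.6723e+8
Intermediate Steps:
S(U, o) = (-178 + U)*(-28 + o)/9 (S(U, o) = ((U - 178)*(o - 28))/9 = ((-178 + U)*(-28 + o))/9 = (-178 + U)*(-28 + o)/9)
(S((9 + 26)*(-72 + 1/(-12 - 7)), -110) - 49692)*(24426 + 7792) = ((4984/9 - 178/9*(-110) - 28*(9 + 26)*(-72 + 1/(-12 - 7))/9 + (⅑)*((9 + 26)*(-72 + 1/(-12 - 7)))*(-110)) - 49692)*(24426 + 7792) = ((4984/9 + 19580/9 - 980*(-72 + 1/(-19))/9 + (⅑)*(35*(-72 + 1/(-19)))*(-110)) - 49692)*32218 = ((4984/9 + 19580/9 - 980*(-72 - 1/19)/9 + (⅑)*(35*(-72 - 1/19))*(-110)) - 49692)*32218 = ((4984/9 + 19580/9 - 980*(-1369)/(9*19) + (⅑)*(35*(-1369/19))*(-110)) - 49692)*32218 = ((4984/9 + 19580/9 - 28/9*(-47915/19) + (⅑)*(-47915/19)*(-110)) - 49692)*32218 = ((4984/9 + 19580/9 + 1341620/171 + 5270650/171) - 49692)*32218 = (786554/19 - 49692)*32218 = -157594/19*32218 = -5077363492/19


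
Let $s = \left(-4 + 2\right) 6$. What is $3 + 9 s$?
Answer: $-105$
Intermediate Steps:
$s = -12$ ($s = \left(-2\right) 6 = -12$)
$3 + 9 s = 3 + 9 \left(-12\right) = 3 - 108 = -105$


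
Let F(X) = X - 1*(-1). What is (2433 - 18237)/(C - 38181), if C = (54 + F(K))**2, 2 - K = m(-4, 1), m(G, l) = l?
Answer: 15804/35045 ≈ 0.45096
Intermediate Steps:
K = 1 (K = 2 - 1*1 = 2 - 1 = 1)
F(X) = 1 + X (F(X) = X + 1 = 1 + X)
C = 3136 (C = (54 + (1 + 1))**2 = (54 + 2)**2 = 56**2 = 3136)
(2433 - 18237)/(C - 38181) = (2433 - 18237)/(3136 - 38181) = -15804/(-35045) = -15804*(-1/35045) = 15804/35045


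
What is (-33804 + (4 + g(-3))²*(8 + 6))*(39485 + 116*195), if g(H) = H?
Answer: -2098527950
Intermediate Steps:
(-33804 + (4 + g(-3))²*(8 + 6))*(39485 + 116*195) = (-33804 + (4 - 3)²*(8 + 6))*(39485 + 116*195) = (-33804 + 1²*14)*(39485 + 22620) = (-33804 + 1*14)*62105 = (-33804 + 14)*62105 = -33790*62105 = -2098527950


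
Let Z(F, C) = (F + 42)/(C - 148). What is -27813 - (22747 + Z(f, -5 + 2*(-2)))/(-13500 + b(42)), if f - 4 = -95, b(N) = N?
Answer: -29381341625/1056453 ≈ -27811.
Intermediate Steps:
f = -91 (f = 4 - 95 = -91)
Z(F, C) = (42 + F)/(-148 + C)
-27813 - (22747 + Z(f, -5 + 2*(-2)))/(-13500 + b(42)) = -27813 - (22747 + (42 - 91)/(-148 + (-5 + 2*(-2))))/(-13500 + 42) = -27813 - (22747 - 49/(-148 + (-5 - 4)))/(-13458) = -27813 - (22747 - 49/(-148 - 9))*(-1)/13458 = -27813 - (22747 - 49/(-157))*(-1)/13458 = -27813 - (22747 - 1/157*(-49))*(-1)/13458 = -27813 - (22747 + 49/157)*(-1)/13458 = -27813 - 3571328*(-1)/(157*13458) = -27813 - 1*(-1785664/1056453) = -27813 + 1785664/1056453 = -29381341625/1056453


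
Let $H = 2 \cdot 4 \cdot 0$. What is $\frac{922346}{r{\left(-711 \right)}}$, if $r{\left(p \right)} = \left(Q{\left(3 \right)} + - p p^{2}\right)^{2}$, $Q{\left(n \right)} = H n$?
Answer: $\frac{922346}{129186640449535761} \approx 7.1396 \cdot 10^{-12}$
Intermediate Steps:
$H = 0$ ($H = 8 \cdot 0 = 0$)
$Q{\left(n \right)} = 0$ ($Q{\left(n \right)} = 0 n = 0$)
$r{\left(p \right)} = p^{6}$ ($r{\left(p \right)} = \left(0 + - p p^{2}\right)^{2} = \left(0 - p^{3}\right)^{2} = \left(- p^{3}\right)^{2} = p^{6}$)
$\frac{922346}{r{\left(-711 \right)}} = \frac{922346}{\left(-711\right)^{6}} = \frac{922346}{129186640449535761}$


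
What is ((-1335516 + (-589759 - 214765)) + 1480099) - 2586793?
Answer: -3246734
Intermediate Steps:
((-1335516 + (-589759 - 214765)) + 1480099) - 2586793 = ((-1335516 - 804524) + 1480099) - 2586793 = (-2140040 + 1480099) - 2586793 = -659941 - 2586793 = -3246734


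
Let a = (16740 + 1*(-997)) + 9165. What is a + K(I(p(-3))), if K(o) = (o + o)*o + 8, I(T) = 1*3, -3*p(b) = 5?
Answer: 24934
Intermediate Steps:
p(b) = -5/3 (p(b) = -⅓*5 = -5/3)
I(T) = 3
K(o) = 8 + 2*o² (K(o) = (2*o)*o + 8 = 2*o² + 8 = 8 + 2*o²)
a = 24908 (a = (16740 - 997) + 9165 = 15743 + 9165 = 24908)
a + K(I(p(-3))) = 24908 + (8 + 2*3²) = 24908 + (8 + 2*9) = 24908 + (8 + 18) = 24908 + 26 = 24934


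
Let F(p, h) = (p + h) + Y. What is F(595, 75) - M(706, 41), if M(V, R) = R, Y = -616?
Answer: 13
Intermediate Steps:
F(p, h) = -616 + h + p (F(p, h) = (p + h) - 616 = (h + p) - 616 = -616 + h + p)
F(595, 75) - M(706, 41) = (-616 + 75 + 595) - 1*41 = 54 - 41 = 13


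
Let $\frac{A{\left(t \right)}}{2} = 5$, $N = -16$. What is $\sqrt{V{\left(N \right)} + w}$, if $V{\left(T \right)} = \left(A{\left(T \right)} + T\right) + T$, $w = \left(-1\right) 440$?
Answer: $i \sqrt{462} \approx 21.494 i$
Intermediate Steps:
$w = -440$
$A{\left(t \right)} = 10$ ($A{\left(t \right)} = 2 \cdot 5 = 10$)
$V{\left(T \right)} = 10 + 2 T$ ($V{\left(T \right)} = \left(10 + T\right) + T = 10 + 2 T$)
$\sqrt{V{\left(N \right)} + w} = \sqrt{\left(10 + 2 \left(-16\right)\right) - 440} = \sqrt{\left(10 - 32\right) - 440} = \sqrt{-22 - 440} = \sqrt{-462} = i \sqrt{462}$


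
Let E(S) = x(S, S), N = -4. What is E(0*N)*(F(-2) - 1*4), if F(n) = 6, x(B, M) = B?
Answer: 0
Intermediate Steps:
E(S) = S
E(0*N)*(F(-2) - 1*4) = (0*(-4))*(6 - 1*4) = 0*(6 - 4) = 0*2 = 0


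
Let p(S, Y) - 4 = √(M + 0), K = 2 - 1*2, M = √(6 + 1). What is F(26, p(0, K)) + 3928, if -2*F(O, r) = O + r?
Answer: 3913 - 7^(¼)/2 ≈ 3912.2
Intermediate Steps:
M = √7 ≈ 2.6458
K = 0 (K = 2 - 2 = 0)
p(S, Y) = 4 + 7^(¼) (p(S, Y) = 4 + √(√7 + 0) = 4 + √(√7) = 4 + 7^(¼))
F(O, r) = -O/2 - r/2 (F(O, r) = -(O + r)/2 = -O/2 - r/2)
F(26, p(0, K)) + 3928 = (-½*26 - (4 + 7^(¼))/2) + 3928 = (-13 + (-2 - 7^(¼)/2)) + 3928 = (-15 - 7^(¼)/2) + 3928 = 3913 - 7^(¼)/2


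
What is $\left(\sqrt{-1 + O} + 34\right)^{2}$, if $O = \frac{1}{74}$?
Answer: $\frac{\left(2516 + i \sqrt{5402}\right)^{2}}{5476} \approx 1155.0 + 67.539 i$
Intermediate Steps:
$O = \frac{1}{74} \approx 0.013514$
$\left(\sqrt{-1 + O} + 34\right)^{2} = \left(\sqrt{-1 + \frac{1}{74}} + 34\right)^{2} = \left(\sqrt{- \frac{73}{74}} + 34\right)^{2} = \left(\frac{i \sqrt{5402}}{74} + 34\right)^{2} = \left(34 + \frac{i \sqrt{5402}}{74}\right)^{2}$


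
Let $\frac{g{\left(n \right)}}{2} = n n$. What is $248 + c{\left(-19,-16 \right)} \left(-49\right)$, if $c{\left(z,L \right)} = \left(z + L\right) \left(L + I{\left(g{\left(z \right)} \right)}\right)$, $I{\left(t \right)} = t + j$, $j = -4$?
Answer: $1204178$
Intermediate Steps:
$g{\left(n \right)} = 2 n^{2}$ ($g{\left(n \right)} = 2 n n = 2 n^{2}$)
$I{\left(t \right)} = -4 + t$ ($I{\left(t \right)} = t - 4 = -4 + t$)
$c{\left(z,L \right)} = \left(L + z\right) \left(-4 + L + 2 z^{2}\right)$ ($c{\left(z,L \right)} = \left(z + L\right) \left(L + \left(-4 + 2 z^{2}\right)\right) = \left(L + z\right) \left(-4 + L + 2 z^{2}\right)$)
$248 + c{\left(-19,-16 \right)} \left(-49\right) = 248 + \left(\left(-16\right)^{2} - -304 + 2 \left(-16\right) \left(-2 + \left(-19\right)^{2}\right) + 2 \left(-19\right) \left(-2 + \left(-19\right)^{2}\right)\right) \left(-49\right) = 248 + \left(256 + 304 + 2 \left(-16\right) \left(-2 + 361\right) + 2 \left(-19\right) \left(-2 + 361\right)\right) \left(-49\right) = 248 + \left(256 + 304 + 2 \left(-16\right) 359 + 2 \left(-19\right) 359\right) \left(-49\right) = 248 + \left(256 + 304 - 11488 - 13642\right) \left(-49\right) = 248 - -1203930 = 248 + 1203930 = 1204178$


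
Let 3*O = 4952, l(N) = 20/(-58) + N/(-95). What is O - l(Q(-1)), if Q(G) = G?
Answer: 13645523/8265 ≈ 1651.0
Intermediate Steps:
l(N) = -10/29 - N/95 (l(N) = 20*(-1/58) + N*(-1/95) = -10/29 - N/95)
O = 4952/3 (O = (1/3)*4952 = 4952/3 ≈ 1650.7)
O - l(Q(-1)) = 4952/3 - (-10/29 - 1/95*(-1)) = 4952/3 - (-10/29 + 1/95) = 4952/3 - 1*(-921/2755) = 4952/3 + 921/2755 = 13645523/8265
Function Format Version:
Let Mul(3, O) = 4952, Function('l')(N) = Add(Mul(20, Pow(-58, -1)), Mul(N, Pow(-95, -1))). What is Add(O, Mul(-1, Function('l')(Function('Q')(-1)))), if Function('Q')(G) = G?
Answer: Rational(13645523, 8265) ≈ 1651.0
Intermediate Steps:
Function('l')(N) = Add(Rational(-10, 29), Mul(Rational(-1, 95), N)) (Function('l')(N) = Add(Mul(20, Rational(-1, 58)), Mul(N, Rational(-1, 95))) = Add(Rational(-10, 29), Mul(Rational(-1, 95), N)))
O = Rational(4952, 3) (O = Mul(Rational(1, 3), 4952) = Rational(4952, 3) ≈ 1650.7)
Add(O, Mul(-1, Function('l')(Function('Q')(-1)))) = Add(Rational(4952, 3), Mul(-1, Add(Rational(-10, 29), Mul(Rational(-1, 95), -1)))) = Add(Rational(4952, 3), Mul(-1, Add(Rational(-10, 29), Rational(1, 95)))) = Add(Rational(4952, 3), Mul(-1, Rational(-921, 2755))) = Add(Rational(4952, 3), Rational(921, 2755)) = Rational(13645523, 8265)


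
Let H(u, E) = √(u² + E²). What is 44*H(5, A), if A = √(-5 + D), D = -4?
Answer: 176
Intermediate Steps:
A = 3*I (A = √(-5 - 4) = √(-9) = 3*I ≈ 3.0*I)
H(u, E) = √(E² + u²)
44*H(5, A) = 44*√((3*I)² + 5²) = 44*√(-9 + 25) = 44*√16 = 44*4 = 176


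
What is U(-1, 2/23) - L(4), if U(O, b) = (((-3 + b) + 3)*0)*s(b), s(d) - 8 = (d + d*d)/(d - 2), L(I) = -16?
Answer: 16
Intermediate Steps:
s(d) = 8 + (d + d**2)/(-2 + d) (s(d) = 8 + (d + d*d)/(d - 2) = 8 + (d + d**2)/(-2 + d))
U(O, b) = 0 (U(O, b) = (((-3 + b) + 3)*0)*((-16 + b**2 + 9*b)/(-2 + b)) = (b*0)*((-16 + b**2 + 9*b)/(-2 + b)) = 0*((-16 + b**2 + 9*b)/(-2 + b)) = 0)
U(-1, 2/23) - L(4) = 0 - 1*(-16) = 0 + 16 = 16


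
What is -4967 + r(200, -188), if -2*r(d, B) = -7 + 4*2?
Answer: -9935/2 ≈ -4967.5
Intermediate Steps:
r(d, B) = -1/2 (r(d, B) = -(-7 + 4*2)/2 = -(-7 + 8)/2 = -1/2*1 = -1/2)
-4967 + r(200, -188) = -4967 - 1/2 = -9935/2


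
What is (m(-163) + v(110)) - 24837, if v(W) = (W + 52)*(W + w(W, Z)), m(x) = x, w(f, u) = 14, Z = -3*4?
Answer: -4912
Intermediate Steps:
Z = -12
v(W) = (14 + W)*(52 + W) (v(W) = (W + 52)*(W + 14) = (52 + W)*(14 + W) = (14 + W)*(52 + W))
(m(-163) + v(110)) - 24837 = (-163 + (728 + 110² + 66*110)) - 24837 = (-163 + (728 + 12100 + 7260)) - 24837 = (-163 + 20088) - 24837 = 19925 - 24837 = -4912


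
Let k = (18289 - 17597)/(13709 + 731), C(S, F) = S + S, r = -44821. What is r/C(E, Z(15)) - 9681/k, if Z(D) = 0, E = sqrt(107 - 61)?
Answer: -34948410/173 - 44821*sqrt(46)/92 ≈ -2.0532e+5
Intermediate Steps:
E = sqrt(46) ≈ 6.7823
C(S, F) = 2*S
k = 173/3610 (k = 692/14440 = 692*(1/14440) = 173/3610 ≈ 0.047922)
r/C(E, Z(15)) - 9681/k = -44821*sqrt(46)/92 - 9681/173/3610 = -44821*sqrt(46)/92 - 9681*3610/173 = -44821*sqrt(46)/92 - 34948410/173 = -34948410/173 - 44821*sqrt(46)/92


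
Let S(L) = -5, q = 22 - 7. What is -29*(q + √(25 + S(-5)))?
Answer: -435 - 58*√5 ≈ -564.69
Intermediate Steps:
q = 15
-29*(q + √(25 + S(-5))) = -29*(15 + √(25 - 5)) = -29*(15 + √20) = -29*(15 + 2*√5) = -435 - 58*√5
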